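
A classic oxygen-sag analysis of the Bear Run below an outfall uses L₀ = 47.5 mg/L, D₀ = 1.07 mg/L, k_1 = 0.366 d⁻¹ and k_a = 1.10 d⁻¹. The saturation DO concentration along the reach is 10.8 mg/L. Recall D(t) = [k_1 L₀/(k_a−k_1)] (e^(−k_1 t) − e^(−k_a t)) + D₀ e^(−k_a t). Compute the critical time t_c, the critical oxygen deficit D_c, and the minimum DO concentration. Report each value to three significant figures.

t_c ≈ 1.44 d; D_c ≈ 9.34 mg/L; min DO ≈ 1.46 mg/L

At the critical point dD/dt = 0, so k_1 L₀ e^(−k_1 t) = k_a D. Substituting D(t) from the Streeter–Phelps equation and solving for t gives
t_c = ln[(k_a/k_1)(1 − D₀(k_a−k_1)/(k_1 L₀))] / (k_a−k_1).
Here k_a−k_1 = 0.7340 d⁻¹ and 1 − D₀(k_a−k_1)/(k_1 L₀) = 1 − 1.07×0.7340/(0.366×47.5) = 0.9548, so
t_c = ln(3.005 × 0.9548) / 0.7340 = 1.054 / 0.7340 = 1.436 d.
D_c = (k_1/k_a) L₀ e^(−k_1 t_c) = (0.366/1.10) × 47.5 × e^(−0.366×1.436) = 0.3327 × 47.5 × 0.5912 = 9.343 mg/L.
Minimum DO = C_s − D_c = 10.8 − 9.343 = 1.457 mg/L.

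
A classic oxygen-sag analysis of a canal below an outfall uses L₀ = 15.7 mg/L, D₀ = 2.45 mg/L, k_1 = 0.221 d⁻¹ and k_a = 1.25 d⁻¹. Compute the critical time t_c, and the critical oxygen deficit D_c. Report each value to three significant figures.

t_c = [1/(k_a−k_1)] ln[(k_a/k_1)(1 − D₀(k_a−k_1)/(k_1 L₀))]
= [1/(1.25−0.221)] ln[(1.25/0.221)(1 − 2.45×1.029/(0.221×15.7))]
= (1/1.029) ln[5.656 × 0.2734] = 0.9718 × ln(1.546) = 0.9718 × 0.4360 = 0.4237 d.
D_c = (k_1/k_a) L₀ e^(−k_1 t_c) = (0.221/1.25) × 15.7 × e^(−0.221×0.4237) = 0.1768 × 15.7 × 0.9106 = 2.528 mg/L.

t_c ≈ 0.424 d; D_c ≈ 2.53 mg/L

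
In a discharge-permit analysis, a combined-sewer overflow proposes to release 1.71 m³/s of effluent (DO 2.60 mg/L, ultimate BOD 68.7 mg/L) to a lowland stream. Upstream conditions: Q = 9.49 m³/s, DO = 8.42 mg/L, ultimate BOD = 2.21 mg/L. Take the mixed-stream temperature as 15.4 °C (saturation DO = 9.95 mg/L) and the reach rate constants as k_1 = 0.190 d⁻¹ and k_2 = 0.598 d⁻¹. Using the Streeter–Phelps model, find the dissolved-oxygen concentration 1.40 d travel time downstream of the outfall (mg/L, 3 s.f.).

DO ≈ 6.98 mg/L

Mixed DO = (9.49×8.42 + 1.71×2.60)/(9.49+1.71) = 84.35/11.20 = 7.531 mg/L.
Mixed L₀ = (9.49×2.21 + 1.71×68.7)/(11.20) = 138.4/11.20 = 12.36 mg/L.
Initial deficit D₀ = C_s − DO₀ = 9.95 − 7.531 = 2.419 mg/L.
D(1.40) = [0.190×12.36/(0.598−0.190)](e^(−0.190×1.40) − e^(−0.598×1.40)) + 2.419 e^(−0.598×1.40)
= 5.757 × (0.7664 − 0.4329) + 2.419 × 0.4329 = 2.967 mg/L.
DO = 9.95 − 2.967 = 6.983 mg/L.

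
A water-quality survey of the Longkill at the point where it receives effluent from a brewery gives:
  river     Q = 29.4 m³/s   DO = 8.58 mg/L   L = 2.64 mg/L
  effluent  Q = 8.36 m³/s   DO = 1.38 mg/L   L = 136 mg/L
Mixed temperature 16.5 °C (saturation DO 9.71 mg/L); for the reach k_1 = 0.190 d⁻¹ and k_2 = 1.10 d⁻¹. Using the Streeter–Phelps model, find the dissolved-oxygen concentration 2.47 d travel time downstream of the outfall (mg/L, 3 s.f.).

DO ≈ 5.77 mg/L

Mixed DO = (29.4×8.58 + 8.36×1.38)/(29.4+8.36) = 263.8/37.76 = 6.986 mg/L.
Mixed L₀ = (29.4×2.64 + 8.36×136)/(37.76) = 1215/37.76 = 32.17 mg/L.
Initial deficit D₀ = C_s − DO₀ = 9.71 − 6.986 = 2.724 mg/L.
D(2.47) = [0.190×32.17/(1.10−0.190)](e^(−0.190×2.47) − e^(−1.10×2.47)) + 2.724 e^(−1.10×2.47)
= 6.716 × (0.6254 − 0.06607) + 2.724 × 0.06607 = 3.937 mg/L.
DO = 9.71 − 3.937 = 5.773 mg/L.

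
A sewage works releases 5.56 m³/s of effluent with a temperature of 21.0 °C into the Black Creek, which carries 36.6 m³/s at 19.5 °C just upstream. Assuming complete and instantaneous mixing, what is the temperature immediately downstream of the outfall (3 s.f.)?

19.7 °C

Flow-weighted mixing: C = (Q_r C_r + Q_w C_w)/(Q_r + Q_w)
= (36.6×19.5 + 5.56×21.0)/(36.6 + 5.56) = 830.5/42.16 = 19.70 °C.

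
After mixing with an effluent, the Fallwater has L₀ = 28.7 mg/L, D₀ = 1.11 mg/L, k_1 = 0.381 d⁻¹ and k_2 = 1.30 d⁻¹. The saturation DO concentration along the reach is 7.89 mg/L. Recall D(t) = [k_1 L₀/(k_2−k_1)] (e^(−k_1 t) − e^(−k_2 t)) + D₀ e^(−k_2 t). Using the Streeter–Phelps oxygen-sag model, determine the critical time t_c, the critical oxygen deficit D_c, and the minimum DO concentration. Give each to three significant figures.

At the critical point dD/dt = 0, so k_1 L₀ e^(−k_1 t) = k_2 D. Substituting D(t) from the Streeter–Phelps equation and solving for t gives
t_c = ln[(k_2/k_1)(1 − D₀(k_2−k_1)/(k_1 L₀))] / (k_2−k_1).
Here k_2−k_1 = 0.9190 d⁻¹ and 1 − D₀(k_2−k_1)/(k_1 L₀) = 1 − 1.11×0.9190/(0.381×28.7) = 0.9067, so
t_c = ln(3.412 × 0.9067) / 0.9190 = 1.129 / 0.9190 = 1.229 d.
L(t_c) = L₀ e^(−k_1 t_c) = 28.7 × 0.6261 = 17.97 mg/L, and at the critical point k_2 D_c = k_1 L, so D_c = (0.381/1.30) × 17.97 = 5.266 mg/L.
Minimum DO = C_s − D_c = 7.89 − 5.266 = 2.624 mg/L.

t_c ≈ 1.23 d; D_c ≈ 5.27 mg/L; min DO ≈ 2.62 mg/L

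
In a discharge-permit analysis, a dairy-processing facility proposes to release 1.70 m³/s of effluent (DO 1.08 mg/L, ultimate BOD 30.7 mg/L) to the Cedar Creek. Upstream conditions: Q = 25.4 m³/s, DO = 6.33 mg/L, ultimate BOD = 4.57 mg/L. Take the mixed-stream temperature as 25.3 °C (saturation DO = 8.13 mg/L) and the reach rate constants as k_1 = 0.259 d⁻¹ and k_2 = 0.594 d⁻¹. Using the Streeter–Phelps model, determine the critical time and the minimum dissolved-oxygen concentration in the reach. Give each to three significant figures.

Mixed DO = (25.4×6.33 + 1.70×1.08)/(25.4+1.70) = 162.6/27.10 = 6.001 mg/L.
Mixed L₀ = (25.4×4.57 + 1.70×30.7)/(27.10) = 168.3/27.10 = 6.209 mg/L.
Initial deficit D₀ = C_s − DO₀ = 8.13 − 6.001 = 2.129 mg/L.
t_c = (1/0.3350) ln[(0.594/0.259)(1 − 2.129×0.3350/(0.259×6.209))] = 2.985 × ln(1.276) = 0.7279 d.
D_c = (0.259/0.594) × 6.209 × e^(−0.259×0.7279) = 0.4360 × 6.209 × 0.8282 = 2.242 mg/L.
Minimum DO = 8.13 − 2.242 = 5.888 mg/L.

t_c ≈ 0.728 d; minimum DO ≈ 5.89 mg/L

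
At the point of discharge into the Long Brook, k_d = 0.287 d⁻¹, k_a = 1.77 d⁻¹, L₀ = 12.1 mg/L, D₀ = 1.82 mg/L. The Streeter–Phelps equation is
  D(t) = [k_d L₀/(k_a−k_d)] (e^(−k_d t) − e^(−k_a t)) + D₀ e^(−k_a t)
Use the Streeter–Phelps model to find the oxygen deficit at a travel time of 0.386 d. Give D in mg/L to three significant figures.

k_d L₀/(k_a−k_d) = 0.287×12.1/(1.77−0.287) = 3.473/1.483 = 2.342 mg/L.
e^(−k_d t) = e^(−0.287×0.3860) = 0.8951; e^(−k_a t) = e^(−1.77×0.3860) = 0.5050.
D = 2.342 × (0.8951 − 0.5050) + 1.82 × 0.5050 = 0.9136 + 0.9191 = 1.833 mg/L.

D ≈ 1.83 mg/L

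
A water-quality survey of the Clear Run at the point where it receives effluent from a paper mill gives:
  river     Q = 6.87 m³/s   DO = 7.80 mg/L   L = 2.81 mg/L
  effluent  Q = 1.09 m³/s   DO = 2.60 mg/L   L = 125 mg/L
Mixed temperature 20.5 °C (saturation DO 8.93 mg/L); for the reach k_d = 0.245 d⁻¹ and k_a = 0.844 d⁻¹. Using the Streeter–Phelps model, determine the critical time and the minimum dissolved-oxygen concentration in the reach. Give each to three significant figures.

Mixed DO = (6.87×7.80 + 1.09×2.60)/(6.87+1.09) = 56.42/7.960 = 7.088 mg/L.
Mixed L₀ = (6.87×2.81 + 1.09×125)/(7.960) = 155.6/7.960 = 19.54 mg/L.
Initial deficit D₀ = C_s − DO₀ = 8.93 − 7.088 = 1.842 mg/L.
t_c = (1/0.5990) ln[(0.844/0.245)(1 − 1.842×0.5990/(0.245×19.54))] = 1.669 × ln(2.651) = 1.628 d.
D_c = (0.245/0.844) × 19.54 × e^(−0.245×1.628) = 0.2903 × 19.54 × 0.6712 = 3.807 mg/L.
Minimum DO = 8.93 − 3.807 = 5.123 mg/L.

t_c ≈ 1.63 d; minimum DO ≈ 5.12 mg/L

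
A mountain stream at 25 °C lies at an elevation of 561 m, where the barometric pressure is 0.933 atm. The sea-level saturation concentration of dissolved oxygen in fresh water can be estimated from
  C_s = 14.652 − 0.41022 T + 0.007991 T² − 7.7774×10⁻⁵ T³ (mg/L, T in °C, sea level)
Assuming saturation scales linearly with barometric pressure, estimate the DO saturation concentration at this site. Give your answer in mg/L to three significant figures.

At sea level: C_s = 14.652 − 0.41022×25 + 0.007991×25² − 7.7774×10⁻⁵×25³ = 8.176 mg/L.
Pressure correction: C_s' = 8.176 × 0.933 = 7.628 mg/L.

C_s ≈ 7.63 mg/L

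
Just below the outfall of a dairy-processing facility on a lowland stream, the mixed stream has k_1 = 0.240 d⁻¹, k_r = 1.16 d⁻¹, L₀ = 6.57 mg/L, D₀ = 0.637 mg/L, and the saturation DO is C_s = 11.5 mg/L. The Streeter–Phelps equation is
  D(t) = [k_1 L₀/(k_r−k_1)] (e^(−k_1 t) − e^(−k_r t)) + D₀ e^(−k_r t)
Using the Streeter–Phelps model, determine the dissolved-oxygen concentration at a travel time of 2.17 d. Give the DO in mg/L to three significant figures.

k_1 L₀/(k_r−k_1) = 0.240×6.57/(1.16−0.240) = 1.577/0.9200 = 1.714 mg/L.
e^(−k_1 t) = e^(−0.240×2.170) = 0.5940; e^(−k_r t) = e^(−1.16×2.170) = 0.08069.
D = 1.714 × (0.5940 − 0.08069) + 0.637 × 0.08069 = 0.8799 + 0.05140 = 0.9313 mg/L.
DO = C_s − D = 11.5 − 0.9313 = 10.57 mg/L.

DO ≈ 10.6 mg/L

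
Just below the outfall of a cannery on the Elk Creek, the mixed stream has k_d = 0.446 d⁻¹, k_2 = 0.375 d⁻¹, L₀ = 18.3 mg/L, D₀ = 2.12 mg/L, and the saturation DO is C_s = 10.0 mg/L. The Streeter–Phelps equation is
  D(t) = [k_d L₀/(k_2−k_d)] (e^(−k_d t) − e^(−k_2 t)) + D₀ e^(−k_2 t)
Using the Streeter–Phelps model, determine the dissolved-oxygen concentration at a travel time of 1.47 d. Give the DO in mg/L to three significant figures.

DO ≈ 2.21 mg/L

k_d L₀/(k_2−k_d) = 0.446×18.3/(0.375−0.446) = 8.162/-0.07100 = -115.0 mg/L.
e^(−k_d t) = e^(−0.446×1.470) = 0.5191; e^(−k_2 t) = e^(−0.375×1.470) = 0.5762.
D = -115.0 × (0.5191 − 0.5762) + 2.12 × 0.5762 = 6.565 + 1.222 = 7.787 mg/L.
DO = C_s − D = 10.0 − 7.787 = 2.213 mg/L.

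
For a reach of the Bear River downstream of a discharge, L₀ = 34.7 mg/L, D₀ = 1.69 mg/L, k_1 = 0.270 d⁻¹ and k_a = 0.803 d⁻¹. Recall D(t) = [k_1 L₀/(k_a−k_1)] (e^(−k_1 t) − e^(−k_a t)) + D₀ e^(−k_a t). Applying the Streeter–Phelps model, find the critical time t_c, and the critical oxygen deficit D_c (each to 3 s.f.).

t_c ≈ 1.86 d; D_c ≈ 7.07 mg/L

t_c = [1/(k_a−k_1)] ln[(k_a/k_1)(1 − D₀(k_a−k_1)/(k_1 L₀))]
= [1/(0.803−0.270)] ln[(0.803/0.270)(1 − 1.69×0.5330/(0.270×34.7))]
= (1/0.5330) ln[2.974 × 0.9039] = 1.876 × ln(2.688) = 1.876 × 0.9888 = 1.855 d.
D_c = (k_1/k_a) L₀ e^(−k_1 t_c) = (0.270/0.803) × 34.7 × e^(−0.270×1.855) = 0.3362 × 34.7 × 0.6060 = 7.070 mg/L.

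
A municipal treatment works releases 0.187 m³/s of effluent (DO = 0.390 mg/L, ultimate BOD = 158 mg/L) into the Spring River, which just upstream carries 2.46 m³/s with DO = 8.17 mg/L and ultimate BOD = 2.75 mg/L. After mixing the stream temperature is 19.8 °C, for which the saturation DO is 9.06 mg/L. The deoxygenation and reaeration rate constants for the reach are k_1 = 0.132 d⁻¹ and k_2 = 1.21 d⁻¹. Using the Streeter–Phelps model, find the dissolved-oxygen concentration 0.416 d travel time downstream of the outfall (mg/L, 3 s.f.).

DO ≈ 7.62 mg/L

Mixed DO = (2.46×8.17 + 0.187×0.390)/(2.46+0.187) = 20.17/2.647 = 7.620 mg/L.
Mixed L₀ = (2.46×2.75 + 0.187×158)/(2.647) = 36.31/2.647 = 13.72 mg/L.
Initial deficit D₀ = C_s − DO₀ = 9.06 − 7.620 = 1.440 mg/L.
D(0.416) = [0.132×13.72/(1.21−0.132)](e^(−0.132×0.416) − e^(−1.21×0.416)) + 1.440 e^(−1.21×0.416)
= 1.680 × (0.9466 − 0.6045) + 1.440 × 0.6045 = 1.445 mg/L.
DO = 9.06 − 1.445 = 7.615 mg/L.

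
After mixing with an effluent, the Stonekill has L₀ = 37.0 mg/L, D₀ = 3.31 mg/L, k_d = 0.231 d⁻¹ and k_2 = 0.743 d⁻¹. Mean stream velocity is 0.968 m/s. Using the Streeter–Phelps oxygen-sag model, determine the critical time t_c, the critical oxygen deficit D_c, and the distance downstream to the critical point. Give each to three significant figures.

t_c ≈ 1.85 d; D_c ≈ 7.50 mg/L; x_c ≈ 155 km

At the critical point dD/dt = 0, so k_d L₀ e^(−k_d t) = k_2 D. Substituting D(t) from the Streeter–Phelps equation and solving for t gives
t_c = ln[(k_2/k_d)(1 − D₀(k_2−k_d)/(k_d L₀))] / (k_2−k_d).
Here k_2−k_d = 0.5120 d⁻¹ and 1 − D₀(k_2−k_d)/(k_d L₀) = 1 − 3.31×0.5120/(0.231×37.0) = 0.8017, so
t_c = ln(3.216 × 0.8017) / 0.5120 = 0.9473 / 0.5120 = 1.850 d.
D_c = (k_d/k_2) L₀ e^(−k_d t_c) = (0.231/0.743) × 37.0 × e^(−0.231×1.850) = 0.3109 × 37.0 × 0.6522 = 7.503 mg/L.
x_c = v t_c = 0.968 m/s × 1.850 d × 86400 s/d = 154700 m ≈ 155 km.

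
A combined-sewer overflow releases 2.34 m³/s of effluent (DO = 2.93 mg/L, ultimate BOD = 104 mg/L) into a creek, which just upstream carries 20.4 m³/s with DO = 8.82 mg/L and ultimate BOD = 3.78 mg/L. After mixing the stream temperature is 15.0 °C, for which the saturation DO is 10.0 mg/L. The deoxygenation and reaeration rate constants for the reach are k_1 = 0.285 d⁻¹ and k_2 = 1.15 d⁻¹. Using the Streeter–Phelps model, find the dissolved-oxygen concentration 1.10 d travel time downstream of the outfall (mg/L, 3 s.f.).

Mixed DO = (20.4×8.82 + 2.34×2.93)/(20.4+2.34) = 186.8/22.74 = 8.214 mg/L.
Mixed L₀ = (20.4×3.78 + 2.34×104)/(22.74) = 320.5/22.74 = 14.09 mg/L.
Initial deficit D₀ = C_s − DO₀ = 10.0 − 8.214 = 1.786 mg/L.
D(1.10) = [0.285×14.09/(1.15−0.285)](e^(−0.285×1.10) − e^(−1.15×1.10)) + 1.786 e^(−1.15×1.10)
= 4.643 × (0.7309 − 0.2822) + 1.786 × 0.2822 = 2.587 mg/L.
DO = 10.0 − 2.587 = 7.413 mg/L.

DO ≈ 7.41 mg/L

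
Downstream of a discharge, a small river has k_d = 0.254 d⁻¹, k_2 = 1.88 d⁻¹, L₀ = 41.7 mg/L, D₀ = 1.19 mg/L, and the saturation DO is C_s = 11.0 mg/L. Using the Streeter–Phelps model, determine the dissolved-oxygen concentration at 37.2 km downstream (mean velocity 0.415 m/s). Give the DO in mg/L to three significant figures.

DO ≈ 6.75 mg/L

Travel time t = x/v = 37.2 km / (0.415 m/s) = 37200 m / 0.415 m/s = 89640 s = 1.037 d.
k_d L₀/(k_2−k_d) = 0.254×41.7/(1.88−0.254) = 10.59/1.626 = 6.514 mg/L.
e^(−k_d t) = e^(−0.254×1.037) = 0.7683; e^(−k_2 t) = e^(−1.88×1.037) = 0.1422.
D = 6.514 × (0.7683 − 0.1422) + 1.19 × 0.1422 = 4.079 + 0.1692 = 4.248 mg/L.
DO = C_s − D = 11.0 − 4.248 = 6.752 mg/L.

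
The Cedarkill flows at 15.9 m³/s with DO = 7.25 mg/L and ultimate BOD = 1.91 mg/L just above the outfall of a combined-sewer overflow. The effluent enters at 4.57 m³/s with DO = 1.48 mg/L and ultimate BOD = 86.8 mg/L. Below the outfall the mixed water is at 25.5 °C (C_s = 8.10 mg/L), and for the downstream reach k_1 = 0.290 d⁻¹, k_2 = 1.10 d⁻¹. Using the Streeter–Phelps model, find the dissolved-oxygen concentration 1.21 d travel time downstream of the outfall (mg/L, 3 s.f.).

DO ≈ 4.25 mg/L

Mixed DO = (15.9×7.25 + 4.57×1.48)/(15.9+4.57) = 122.0/20.47 = 5.962 mg/L.
Mixed L₀ = (15.9×1.91 + 4.57×86.8)/(20.47) = 427.0/20.47 = 20.86 mg/L.
Initial deficit D₀ = C_s − DO₀ = 8.10 − 5.962 = 2.138 mg/L.
D(1.21) = [0.290×20.86/(1.10−0.290)](e^(−0.290×1.21) − e^(−1.10×1.21)) + 2.138 e^(−1.10×1.21)
= 7.469 × (0.7041 − 0.2642) + 2.138 × 0.2642 = 3.850 mg/L.
DO = 8.10 − 3.850 = 4.250 mg/L.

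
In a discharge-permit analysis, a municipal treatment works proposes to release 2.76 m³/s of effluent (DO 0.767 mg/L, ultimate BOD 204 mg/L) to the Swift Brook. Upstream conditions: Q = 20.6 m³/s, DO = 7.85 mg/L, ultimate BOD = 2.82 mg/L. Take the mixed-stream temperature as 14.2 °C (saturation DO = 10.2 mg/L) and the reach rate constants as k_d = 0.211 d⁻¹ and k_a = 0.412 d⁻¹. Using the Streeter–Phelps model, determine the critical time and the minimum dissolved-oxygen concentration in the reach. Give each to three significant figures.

t_c ≈ 2.73 d; minimum DO ≈ 2.54 mg/L

Mixed DO = (20.6×7.85 + 2.76×0.767)/(20.6+2.76) = 163.8/23.36 = 7.013 mg/L.
Mixed L₀ = (20.6×2.82 + 2.76×204)/(23.36) = 621.1/23.36 = 26.59 mg/L.
Initial deficit D₀ = C_s − DO₀ = 10.2 − 7.013 = 3.187 mg/L.
t_c = (1/0.2010) ln[(0.412/0.211)(1 − 3.187×0.2010/(0.211×26.59))] = 4.975 × ln(1.730) = 2.726 d.
D_c = (0.211/0.412) × 26.59 × e^(−0.211×2.726) = 0.5121 × 26.59 × 0.5626 = 7.661 mg/L.
Minimum DO = 10.2 − 7.661 = 2.539 mg/L.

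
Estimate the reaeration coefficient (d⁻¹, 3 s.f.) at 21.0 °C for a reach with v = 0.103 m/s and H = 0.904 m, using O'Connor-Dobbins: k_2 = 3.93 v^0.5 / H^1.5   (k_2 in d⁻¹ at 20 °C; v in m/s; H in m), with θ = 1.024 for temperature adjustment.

k_2(20) = 3.93 × 0.103^0.5 / 0.904^1.5 = 3.93 × 0.3209 / 0.8595 = 1.467 d⁻¹.
k_2(21.0) = 1.467 × 1.024^(21.0−20) = 1.467 × 1.024 = 1.503 d⁻¹.

k_2 ≈ 1.50 d⁻¹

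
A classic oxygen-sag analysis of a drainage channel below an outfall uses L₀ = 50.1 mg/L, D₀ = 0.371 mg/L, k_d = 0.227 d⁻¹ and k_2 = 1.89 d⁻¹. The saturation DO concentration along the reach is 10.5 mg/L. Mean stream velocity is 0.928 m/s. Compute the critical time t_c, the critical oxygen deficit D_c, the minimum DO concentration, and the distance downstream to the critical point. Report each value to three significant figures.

t_c ≈ 1.24 d; D_c ≈ 4.54 mg/L; min DO ≈ 5.96 mg/L; x_c ≈ 99.5 km

t_c = [1/(k_2−k_d)] ln[(k_2/k_d)(1 − D₀(k_2−k_d)/(k_d L₀))]
= [1/(1.89−0.227)] ln[(1.89/0.227)(1 − 0.371×1.663/(0.227×50.1))]
= (1/1.663) ln[8.326 × 0.9457] = 0.6013 × ln(7.874) = 0.6013 × 2.064 = 1.241 d.
L(t_c) = L₀ e^(−k_d t_c) = 50.1 × 0.7545 = 37.80 mg/L, and at the critical point k_2 D_c = k_d L, so D_c = (0.227/1.89) × 37.80 = 4.540 mg/L.
Minimum DO = C_s − D_c = 10.5 − 4.540 = 5.960 mg/L.
x_c = v t_c = 0.928 m/s × 1.241 d × 86400 s/d = 99490 m ≈ 99.5 km.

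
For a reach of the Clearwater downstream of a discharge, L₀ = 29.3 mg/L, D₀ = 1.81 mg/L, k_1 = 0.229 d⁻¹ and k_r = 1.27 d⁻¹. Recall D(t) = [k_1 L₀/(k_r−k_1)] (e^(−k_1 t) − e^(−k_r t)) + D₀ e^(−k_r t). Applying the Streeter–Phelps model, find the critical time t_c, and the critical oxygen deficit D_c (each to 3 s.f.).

t_c = [1/(k_r−k_1)] ln[(k_r/k_1)(1 − D₀(k_r−k_1)/(k_1 L₀))]
= [1/(1.27−0.229)] ln[(1.27/0.229)(1 − 1.81×1.041/(0.229×29.3))]
= (1/1.041) ln[5.546 × 0.7192] = 0.9606 × ln(3.988) = 0.9606 × 1.383 = 1.329 d.
D_c = (k_1/k_r) L₀ e^(−k_1 t_c) = (0.229/1.27) × 29.3 × e^(−0.229×1.329) = 0.1803 × 29.3 × 0.7376 = 3.897 mg/L.

t_c ≈ 1.33 d; D_c ≈ 3.90 mg/L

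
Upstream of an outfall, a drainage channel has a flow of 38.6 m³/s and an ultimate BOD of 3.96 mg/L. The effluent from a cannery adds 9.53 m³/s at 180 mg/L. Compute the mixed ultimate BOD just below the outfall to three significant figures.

38.8 mg/L

Flow-weighted mixing: C = (Q_r C_r + Q_w C_w)/(Q_r + Q_w)
= (38.6×3.96 + 9.53×180)/(38.6 + 9.53) = 1868/48.13 = 38.82 mg/L.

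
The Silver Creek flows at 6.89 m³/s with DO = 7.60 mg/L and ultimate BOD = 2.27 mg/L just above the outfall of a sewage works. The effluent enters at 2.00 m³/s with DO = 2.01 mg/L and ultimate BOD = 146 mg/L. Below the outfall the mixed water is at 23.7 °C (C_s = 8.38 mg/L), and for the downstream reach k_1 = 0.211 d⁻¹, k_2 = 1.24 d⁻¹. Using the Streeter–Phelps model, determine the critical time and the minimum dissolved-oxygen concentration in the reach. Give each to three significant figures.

t_c ≈ 1.39 d; minimum DO ≈ 3.99 mg/L

Mixed DO = (6.89×7.60 + 2.00×2.01)/(6.89+2.00) = 56.38/8.890 = 6.342 mg/L.
Mixed L₀ = (6.89×2.27 + 2.00×146)/(8.890) = 307.6/8.890 = 34.61 mg/L.
Initial deficit D₀ = C_s − DO₀ = 8.38 − 6.342 = 2.038 mg/L.
t_c = (1/1.029) ln[(1.24/0.211)(1 − 2.038×1.029/(0.211×34.61))] = 0.9718 × ln(4.189) = 1.392 d.
D_c = (0.211/1.24) × 34.61 × e^(−0.211×1.392) = 0.1702 × 34.61 × 0.7455 = 4.390 mg/L.
Minimum DO = 8.38 − 4.390 = 3.990 mg/L.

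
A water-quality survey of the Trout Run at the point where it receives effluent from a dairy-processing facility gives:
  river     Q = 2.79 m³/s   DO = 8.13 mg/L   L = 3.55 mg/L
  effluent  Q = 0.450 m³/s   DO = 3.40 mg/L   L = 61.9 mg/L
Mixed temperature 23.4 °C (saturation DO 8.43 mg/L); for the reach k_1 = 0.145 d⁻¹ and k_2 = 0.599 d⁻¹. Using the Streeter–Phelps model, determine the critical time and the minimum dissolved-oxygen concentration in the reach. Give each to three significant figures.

t_c ≈ 2.47 d; minimum DO ≈ 6.46 mg/L

Mixed DO = (2.79×8.13 + 0.450×3.40)/(2.79+0.450) = 24.21/3.240 = 7.473 mg/L.
Mixed L₀ = (2.79×3.55 + 0.450×61.9)/(3.240) = 37.76/3.240 = 11.65 mg/L.
Initial deficit D₀ = C_s − DO₀ = 8.43 − 7.473 = 0.9569 mg/L.
t_c = (1/0.4540) ln[(0.599/0.145)(1 − 0.9569×0.4540/(0.145×11.65))] = 2.203 × ln(3.069) = 2.470 d.
D_c = (0.145/0.599) × 11.65 × e^(−0.145×2.470) = 0.2421 × 11.65 × 0.6990 = 1.972 mg/L.
Minimum DO = 8.43 − 1.972 = 6.458 mg/L.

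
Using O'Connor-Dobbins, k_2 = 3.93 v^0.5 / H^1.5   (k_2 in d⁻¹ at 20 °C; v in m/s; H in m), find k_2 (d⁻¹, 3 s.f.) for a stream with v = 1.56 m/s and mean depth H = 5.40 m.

k_2 = 3.93 × 1.56^0.5 / 5.40^1.5 = 3.93 × 1.249 / 12.55 = 0.3912 d⁻¹.

k_2 ≈ 0.391 d⁻¹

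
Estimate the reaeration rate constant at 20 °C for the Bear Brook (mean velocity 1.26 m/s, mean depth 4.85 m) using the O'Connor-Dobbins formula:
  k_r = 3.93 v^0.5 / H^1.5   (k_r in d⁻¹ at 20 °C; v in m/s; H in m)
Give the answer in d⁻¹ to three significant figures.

k_r = 3.93 × 1.26^0.5 / 4.85^1.5 = 3.93 × 1.122 / 10.68 = 0.4130 d⁻¹.

k_r ≈ 0.413 d⁻¹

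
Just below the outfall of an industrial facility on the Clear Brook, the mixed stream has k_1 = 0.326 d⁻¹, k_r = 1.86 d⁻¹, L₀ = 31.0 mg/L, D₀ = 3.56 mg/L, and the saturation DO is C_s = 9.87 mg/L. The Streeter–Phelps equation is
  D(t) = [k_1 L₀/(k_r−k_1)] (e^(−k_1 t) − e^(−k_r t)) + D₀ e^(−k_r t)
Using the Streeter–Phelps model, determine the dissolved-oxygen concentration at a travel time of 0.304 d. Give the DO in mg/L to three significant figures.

k_1 L₀/(k_r−k_1) = 0.326×31.0/(1.86−0.326) = 10.11/1.534 = 6.588 mg/L.
e^(−k_1 t) = e^(−0.326×0.3040) = 0.9056; e^(−k_r t) = e^(−1.86×0.3040) = 0.5681.
D = 6.588 × (0.9056 − 0.5681) + 3.56 × 0.5681 = 2.224 + 2.022 = 4.246 mg/L.
DO = C_s − D = 9.87 − 4.246 = 5.624 mg/L.

DO ≈ 5.62 mg/L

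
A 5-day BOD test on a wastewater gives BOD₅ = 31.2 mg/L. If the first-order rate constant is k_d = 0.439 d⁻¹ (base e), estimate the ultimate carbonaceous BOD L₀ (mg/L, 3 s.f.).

L₀ ≈ 35.1 mg/L

BOD₅ = L₀(1 − e^(−5k_d)) ⇒ L₀ = BOD₅ / (1 − e^(−5×0.439))
= 31.2 / (1 − 0.1114) = 31.2 / 0.8886 = 35.11 mg/L.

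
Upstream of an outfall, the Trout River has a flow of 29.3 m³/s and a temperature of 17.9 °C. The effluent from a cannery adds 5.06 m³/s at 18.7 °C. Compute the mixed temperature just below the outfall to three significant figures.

Flow-weighted mixing: C = (Q_r C_r + Q_w C_w)/(Q_r + Q_w)
= (29.3×17.9 + 5.06×18.7)/(29.3 + 5.06) = 619.1/34.36 = 18.02 °C.

18.0 °C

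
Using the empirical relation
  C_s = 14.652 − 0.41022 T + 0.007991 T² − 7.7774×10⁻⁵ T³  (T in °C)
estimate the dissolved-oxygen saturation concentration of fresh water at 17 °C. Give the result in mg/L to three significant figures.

C_s ≈ 9.61 mg/L

C_s = 14.652 − 0.41022×17 + 0.007991×17² − 7.7774×10⁻⁵×17³ = 9.606 mg/L.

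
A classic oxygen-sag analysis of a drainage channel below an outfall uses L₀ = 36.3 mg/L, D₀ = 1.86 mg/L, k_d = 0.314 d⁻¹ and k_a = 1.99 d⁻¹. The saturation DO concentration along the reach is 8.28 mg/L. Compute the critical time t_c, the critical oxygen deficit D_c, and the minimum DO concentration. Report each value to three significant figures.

t_c ≈ 0.911 d; D_c ≈ 4.30 mg/L; min DO ≈ 3.98 mg/L

At the critical point dD/dt = 0, so k_d L₀ e^(−k_d t) = k_a D. Substituting D(t) from the Streeter–Phelps equation and solving for t gives
t_c = ln[(k_a/k_d)(1 − D₀(k_a−k_d)/(k_d L₀))] / (k_a−k_d).
Here k_a−k_d = 1.676 d⁻¹ and 1 − D₀(k_a−k_d)/(k_d L₀) = 1 − 1.86×1.676/(0.314×36.3) = 0.7265, so
t_c = ln(6.338 × 0.7265) / 1.676 = 1.527 / 1.676 = 0.9111 d.
L(t_c) = L₀ e^(−k_d t_c) = 36.3 × 0.7512 = 27.27 mg/L, and at the critical point k_a D_c = k_d L, so D_c = (0.314/1.99) × 27.27 = 4.303 mg/L.
Minimum DO = C_s − D_c = 8.28 − 4.303 = 3.977 mg/L.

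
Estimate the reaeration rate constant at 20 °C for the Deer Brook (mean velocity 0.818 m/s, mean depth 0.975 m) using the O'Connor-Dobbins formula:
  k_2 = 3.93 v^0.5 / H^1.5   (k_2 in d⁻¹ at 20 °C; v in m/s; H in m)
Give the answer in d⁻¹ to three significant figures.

k_2 ≈ 3.69 d⁻¹

k_2 = 3.93 × 0.818^0.5 / 0.975^1.5 = 3.93 × 0.9044 / 0.9627 = 3.692 d⁻¹.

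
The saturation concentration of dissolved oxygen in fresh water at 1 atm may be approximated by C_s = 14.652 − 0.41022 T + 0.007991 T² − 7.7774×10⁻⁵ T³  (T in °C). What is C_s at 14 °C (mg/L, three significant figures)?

C_s = 14.652 − 0.41022×14 + 0.007991×14² − 7.7774×10⁻⁵×14³ = 10.26 mg/L.

C_s ≈ 10.3 mg/L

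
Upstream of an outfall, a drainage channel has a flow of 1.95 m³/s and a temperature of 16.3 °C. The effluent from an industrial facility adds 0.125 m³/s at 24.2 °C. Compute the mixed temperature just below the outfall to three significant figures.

Flow-weighted mixing: C = (Q_r C_r + Q_w C_w)/(Q_r + Q_w)
= (1.95×16.3 + 0.125×24.2)/(1.95 + 0.125) = 34.81/2.075 = 16.78 °C.

16.8 °C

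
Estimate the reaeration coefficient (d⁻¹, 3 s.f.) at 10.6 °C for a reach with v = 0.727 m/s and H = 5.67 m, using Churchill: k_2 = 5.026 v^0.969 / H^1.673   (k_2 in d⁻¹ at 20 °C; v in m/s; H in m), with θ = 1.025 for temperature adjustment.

k_2 ≈ 0.161 d⁻¹

k_2(20) = 5.026 × 0.727^0.969 / 5.67^1.673 = 5.026 × 0.7342 / 18.23 = 0.2024 d⁻¹.
k_2(10.6) = 0.2024 × 1.025^(10.6−20) = 0.2024 × 0.7929 = 0.1605 d⁻¹.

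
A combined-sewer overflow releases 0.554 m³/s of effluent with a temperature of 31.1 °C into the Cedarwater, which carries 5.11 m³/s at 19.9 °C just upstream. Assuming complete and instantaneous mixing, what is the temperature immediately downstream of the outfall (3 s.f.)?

Flow-weighted mixing: C = (Q_r C_r + Q_w C_w)/(Q_r + Q_w)
= (5.11×19.9 + 0.554×31.1)/(5.11 + 0.554) = 118.9/5.664 = 21.00 °C.

21.0 °C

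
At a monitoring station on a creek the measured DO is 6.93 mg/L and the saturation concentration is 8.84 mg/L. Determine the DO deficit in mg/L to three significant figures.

D = C_s − C = 8.84 − 6.93 = 1.91 mg/L.

D ≈ 1.91 mg/L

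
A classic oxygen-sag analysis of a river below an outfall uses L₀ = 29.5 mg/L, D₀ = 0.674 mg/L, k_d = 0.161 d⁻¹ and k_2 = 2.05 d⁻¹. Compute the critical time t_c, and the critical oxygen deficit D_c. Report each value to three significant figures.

At the critical point dD/dt = 0, so k_d L₀ e^(−k_d t) = k_2 D. Substituting D(t) from the Streeter–Phelps equation and solving for t gives
t_c = ln[(k_2/k_d)(1 − D₀(k_2−k_d)/(k_d L₀))] / (k_2−k_d).
Here k_2−k_d = 1.889 d⁻¹ and 1 − D₀(k_2−k_d)/(k_d L₀) = 1 − 0.674×1.889/(0.161×29.5) = 0.7319, so
t_c = ln(12.73 × 0.7319) / 1.889 = 2.232 / 1.889 = 1.182 d.
D_c = (k_d/k_2) L₀ e^(−k_d t_c) = (0.161/2.05) × 29.5 × e^(−0.161×1.182) = 0.07854 × 29.5 × 0.8268 = 1.915 mg/L.

t_c ≈ 1.18 d; D_c ≈ 1.92 mg/L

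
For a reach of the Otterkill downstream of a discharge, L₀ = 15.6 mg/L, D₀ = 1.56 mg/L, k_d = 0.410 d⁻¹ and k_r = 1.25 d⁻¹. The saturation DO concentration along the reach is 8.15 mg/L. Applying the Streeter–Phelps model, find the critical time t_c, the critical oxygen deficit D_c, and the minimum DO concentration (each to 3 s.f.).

At the critical point dD/dt = 0, so k_d L₀ e^(−k_d t) = k_r D. Substituting D(t) from the Streeter–Phelps equation and solving for t gives
t_c = ln[(k_r/k_d)(1 − D₀(k_r−k_d)/(k_d L₀))] / (k_r−k_d).
Here k_r−k_d = 0.8400 d⁻¹ and 1 − D₀(k_r−k_d)/(k_d L₀) = 1 − 1.56×0.8400/(0.410×15.6) = 0.7951, so
t_c = ln(3.049 × 0.7951) / 0.8400 = 0.8855 / 0.8400 = 1.054 d.
D_c = (k_d/k_r) L₀ e^(−k_d t_c) = (0.410/1.25) × 15.6 × e^(−0.410×1.054) = 0.3280 × 15.6 × 0.6491 = 3.321 mg/L.
Minimum DO = C_s − D_c = 8.15 − 3.321 = 4.829 mg/L.

t_c ≈ 1.05 d; D_c ≈ 3.32 mg/L; min DO ≈ 4.83 mg/L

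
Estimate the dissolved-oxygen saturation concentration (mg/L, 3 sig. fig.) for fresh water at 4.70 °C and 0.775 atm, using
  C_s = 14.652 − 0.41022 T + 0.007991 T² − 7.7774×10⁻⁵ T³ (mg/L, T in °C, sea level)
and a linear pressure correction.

C_s ≈ 9.99 mg/L

At sea level: C_s = 14.652 − 0.41022×4.70 + 0.007991×4.70² − 7.7774×10⁻⁵×4.70³ = 12.89 mg/L.
Pressure correction: C_s' = 12.89 × 0.775 = 9.992 mg/L.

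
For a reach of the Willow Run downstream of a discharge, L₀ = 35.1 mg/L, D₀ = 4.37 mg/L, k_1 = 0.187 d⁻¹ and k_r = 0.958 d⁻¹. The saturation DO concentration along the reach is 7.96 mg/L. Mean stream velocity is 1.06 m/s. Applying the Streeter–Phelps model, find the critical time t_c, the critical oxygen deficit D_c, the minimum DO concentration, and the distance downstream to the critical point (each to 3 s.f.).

t_c ≈ 1.18 d; D_c ≈ 5.49 mg/L; min DO ≈ 2.47 mg/L; x_c ≈ 109 km

t_c = [1/(k_r−k_1)] ln[(k_r/k_1)(1 − D₀(k_r−k_1)/(k_1 L₀))]
= [1/(0.958−0.187)] ln[(0.958/0.187)(1 − 4.37×0.7710/(0.187×35.1))]
= (1/0.7710) ln[5.123 × 0.4867] = 1.297 × ln(2.493) = 1.297 × 0.9136 = 1.185 d.
D_c = (k_1/k_r) L₀ e^(−k_1 t_c) = (0.187/0.958) × 35.1 × e^(−0.187×1.185) = 0.1952 × 35.1 × 0.8012 = 5.490 mg/L.
Minimum DO = C_s − D_c = 7.96 − 5.490 = 2.470 mg/L.
x_c = v t_c = 1.06 m/s × 1.185 d × 86400 s/d = 108500 m ≈ 109 km.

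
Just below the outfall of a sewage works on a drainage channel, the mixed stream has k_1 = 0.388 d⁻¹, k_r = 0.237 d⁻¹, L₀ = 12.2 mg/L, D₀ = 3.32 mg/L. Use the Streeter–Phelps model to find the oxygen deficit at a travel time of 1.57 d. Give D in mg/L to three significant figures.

k_1 L₀/(k_r−k_1) = 0.388×12.2/(0.237−0.388) = 4.734/-0.1510 = -31.35 mg/L.
e^(−k_1 t) = e^(−0.388×1.570) = 0.5438; e^(−k_r t) = e^(−0.237×1.570) = 0.6893.
D = -31.35 × (0.5438 − 0.6893) + 3.32 × 0.6893 = 4.561 + 2.288 = 6.849 mg/L.

D ≈ 6.85 mg/L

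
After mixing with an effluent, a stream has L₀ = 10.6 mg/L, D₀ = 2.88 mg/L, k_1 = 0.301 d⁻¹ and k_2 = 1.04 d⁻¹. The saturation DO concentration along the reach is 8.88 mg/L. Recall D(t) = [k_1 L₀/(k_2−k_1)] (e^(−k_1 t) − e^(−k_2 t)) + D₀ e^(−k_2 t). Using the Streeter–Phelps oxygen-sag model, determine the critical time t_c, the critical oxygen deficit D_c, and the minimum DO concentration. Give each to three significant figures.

t_c = [1/(k_2−k_1)] ln[(k_2/k_1)(1 − D₀(k_2−k_1)/(k_1 L₀))]
= [1/(1.04−0.301)] ln[(1.04/0.301)(1 − 2.88×0.7390/(0.301×10.6))]
= (1/0.7390) ln[3.455 × 0.3329] = 1.353 × ln(1.150) = 1.353 × 0.1401 = 0.1895 d.
D_c = (k_1/k_2) L₀ e^(−k_1 t_c) = (0.301/1.04) × 10.6 × e^(−0.301×0.1895) = 0.2894 × 10.6 × 0.9445 = 2.898 mg/L.
Minimum DO = C_s − D_c = 8.88 − 2.898 = 5.982 mg/L.

t_c ≈ 0.190 d; D_c ≈ 2.90 mg/L; min DO ≈ 5.98 mg/L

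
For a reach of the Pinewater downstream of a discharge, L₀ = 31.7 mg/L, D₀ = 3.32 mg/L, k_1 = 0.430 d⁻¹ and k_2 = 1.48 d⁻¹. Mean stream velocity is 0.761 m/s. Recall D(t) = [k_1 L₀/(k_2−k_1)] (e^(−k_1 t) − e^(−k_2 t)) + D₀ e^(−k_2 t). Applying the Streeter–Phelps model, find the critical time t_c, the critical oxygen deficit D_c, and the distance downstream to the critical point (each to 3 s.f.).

t_c ≈ 0.896 d; D_c ≈ 6.27 mg/L; x_c ≈ 58.9 km

t_c = [1/(k_2−k_1)] ln[(k_2/k_1)(1 − D₀(k_2−k_1)/(k_1 L₀))]
= [1/(1.48−0.430)] ln[(1.48/0.430)(1 − 3.32×1.050/(0.430×31.7))]
= (1/1.050) ln[3.442 × 0.7443] = 0.9524 × ln(2.562) = 0.9524 × 0.9406 = 0.8959 d.
D_c = (k_1/k_2) L₀ e^(−k_1 t_c) = (0.430/1.48) × 31.7 × e^(−0.430×0.8959) = 0.2905 × 31.7 × 0.6803 = 6.266 mg/L.
x_c = v t_c = 0.761 m/s × 0.8959 d × 86400 s/d = 58900 m ≈ 58.9 km.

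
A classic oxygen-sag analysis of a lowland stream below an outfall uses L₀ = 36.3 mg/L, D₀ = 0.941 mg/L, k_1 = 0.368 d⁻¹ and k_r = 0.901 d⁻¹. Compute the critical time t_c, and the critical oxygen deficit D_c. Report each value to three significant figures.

With k_r/k_1 = 2.448 and 1 − D₀(k_r−k_1)/(k_1 L₀) = 0.9625,
t_c = ln(2.448 × 0.9625) / (0.901 − 0.368) = ln(2.356) / 0.5330 = 0.8572/0.5330 = 1.608 d.
L(t_c) = L₀ e^(−k_1 t_c) = 36.3 × 0.5533 = 20.09 mg/L, and at the critical point k_r D_c = k_1 L, so D_c = (0.368/0.901) × 20.09 = 8.204 mg/L.

t_c ≈ 1.61 d; D_c ≈ 8.20 mg/L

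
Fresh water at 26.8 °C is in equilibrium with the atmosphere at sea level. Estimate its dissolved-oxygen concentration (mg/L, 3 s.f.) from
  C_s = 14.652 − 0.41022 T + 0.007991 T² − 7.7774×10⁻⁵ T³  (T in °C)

C_s ≈ 7.90 mg/L

C_s = 14.652 − 0.41022×26.8 + 0.007991×26.8² − 7.7774×10⁻⁵×26.8³ = 7.901 mg/L.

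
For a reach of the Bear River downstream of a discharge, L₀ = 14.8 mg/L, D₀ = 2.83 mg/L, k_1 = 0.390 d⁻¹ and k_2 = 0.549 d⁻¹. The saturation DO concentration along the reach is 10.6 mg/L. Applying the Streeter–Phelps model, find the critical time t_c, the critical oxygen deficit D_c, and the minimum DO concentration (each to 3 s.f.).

t_c = [1/(k_2−k_1)] ln[(k_2/k_1)(1 − D₀(k_2−k_1)/(k_1 L₀))]
= [1/(0.549−0.390)] ln[(0.549/0.390)(1 − 2.83×0.1590/(0.390×14.8))]
= (1/0.1590) ln[1.408 × 0.9220] = 6.289 × ln(1.298) = 6.289 × 0.2608 = 1.640 d.
D_c = (k_1/k_2) L₀ e^(−k_1 t_c) = (0.390/0.549) × 14.8 × e^(−0.390×1.640) = 0.7104 × 14.8 × 0.5275 = 5.546 mg/L.
Minimum DO = C_s − D_c = 10.6 − 5.546 = 5.054 mg/L.

t_c ≈ 1.64 d; D_c ≈ 5.55 mg/L; min DO ≈ 5.05 mg/L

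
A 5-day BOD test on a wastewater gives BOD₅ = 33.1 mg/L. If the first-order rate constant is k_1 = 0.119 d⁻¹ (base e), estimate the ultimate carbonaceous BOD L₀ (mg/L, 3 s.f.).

BOD₅ = L₀(1 − e^(−5k_1)) ⇒ L₀ = BOD₅ / (1 − e^(−5×0.119))
= 33.1 / (1 − 0.5516) = 33.1 / 0.4484 = 73.81 mg/L.

L₀ ≈ 73.8 mg/L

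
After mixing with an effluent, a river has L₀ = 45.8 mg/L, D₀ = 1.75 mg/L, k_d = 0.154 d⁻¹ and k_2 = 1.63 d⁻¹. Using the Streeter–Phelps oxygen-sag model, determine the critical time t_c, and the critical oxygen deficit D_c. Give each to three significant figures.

t_c ≈ 1.29 d; D_c ≈ 3.55 mg/L

At the critical point dD/dt = 0, so k_d L₀ e^(−k_d t) = k_2 D. Substituting D(t) from the Streeter–Phelps equation and solving for t gives
t_c = ln[(k_2/k_d)(1 − D₀(k_2−k_d)/(k_d L₀))] / (k_2−k_d).
Here k_2−k_d = 1.476 d⁻¹ and 1 − D₀(k_2−k_d)/(k_d L₀) = 1 − 1.75×1.476/(0.154×45.8) = 0.6338, so
t_c = ln(10.58 × 0.6338) / 1.476 = 1.903 / 1.476 = 1.290 d.
D_c = (k_d/k_2) L₀ e^(−k_d t_c) = (0.154/1.63) × 45.8 × e^(−0.154×1.290) = 0.09448 × 45.8 × 0.8199 = 3.548 mg/L.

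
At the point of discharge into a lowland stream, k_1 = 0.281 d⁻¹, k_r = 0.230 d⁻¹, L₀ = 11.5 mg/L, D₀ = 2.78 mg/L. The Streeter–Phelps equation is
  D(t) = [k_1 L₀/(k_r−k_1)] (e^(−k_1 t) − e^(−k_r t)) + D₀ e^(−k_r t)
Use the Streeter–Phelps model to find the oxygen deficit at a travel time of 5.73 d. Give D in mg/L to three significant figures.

D ≈ 5.04 mg/L

k_1 L₀/(k_r−k_1) = 0.281×11.5/(0.230−0.281) = 3.232/-0.05100 = -63.36 mg/L.
e^(−k_1 t) = e^(−0.281×5.730) = 0.1999; e^(−k_r t) = e^(−0.230×5.730) = 0.2677.
D = -63.36 × (0.1999 − 0.2677) + 2.78 × 0.2677 = 4.298 + 0.7442 = 5.042 mg/L.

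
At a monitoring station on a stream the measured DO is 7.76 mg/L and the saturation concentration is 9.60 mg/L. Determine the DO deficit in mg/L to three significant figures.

D ≈ 1.84 mg/L

D = C_s − C = 9.60 − 7.76 = 1.84 mg/L.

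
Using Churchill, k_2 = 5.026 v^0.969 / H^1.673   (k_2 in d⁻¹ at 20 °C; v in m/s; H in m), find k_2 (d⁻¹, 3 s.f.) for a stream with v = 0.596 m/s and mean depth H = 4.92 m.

k_2 = 5.026 × 0.596^0.969 / 4.92^1.673 = 5.026 × 0.6056 / 14.38 = 0.2117 d⁻¹.

k_2 ≈ 0.212 d⁻¹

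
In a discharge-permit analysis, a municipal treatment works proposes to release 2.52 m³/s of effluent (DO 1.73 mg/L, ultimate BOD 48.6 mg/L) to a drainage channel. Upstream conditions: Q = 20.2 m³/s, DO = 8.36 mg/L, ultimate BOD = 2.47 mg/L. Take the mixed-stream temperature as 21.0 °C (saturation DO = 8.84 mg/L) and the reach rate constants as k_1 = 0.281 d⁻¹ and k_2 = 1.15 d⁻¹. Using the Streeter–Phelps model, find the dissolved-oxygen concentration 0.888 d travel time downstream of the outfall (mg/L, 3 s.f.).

Mixed DO = (20.2×8.36 + 2.52×1.73)/(20.2+2.52) = 173.2/22.72 = 7.625 mg/L.
Mixed L₀ = (20.2×2.47 + 2.52×48.6)/(22.72) = 172.4/22.72 = 7.587 mg/L.
Initial deficit D₀ = C_s − DO₀ = 8.84 − 7.625 = 1.215 mg/L.
D(0.888) = [0.281×7.587/(1.15−0.281)](e^(−0.281×0.888) − e^(−1.15×0.888)) + 1.215 e^(−1.15×0.888)
= 2.453 × (0.7792 − 0.3602) + 1.215 × 0.3602 = 1.466 mg/L.
DO = 8.84 − 1.466 = 7.374 mg/L.

DO ≈ 7.37 mg/L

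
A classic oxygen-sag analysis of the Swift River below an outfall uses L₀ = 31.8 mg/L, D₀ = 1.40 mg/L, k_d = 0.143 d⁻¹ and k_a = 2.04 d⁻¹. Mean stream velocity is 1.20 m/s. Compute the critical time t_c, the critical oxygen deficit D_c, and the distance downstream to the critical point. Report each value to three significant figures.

t_c = [1/(k_a−k_d)] ln[(k_a/k_d)(1 − D₀(k_a−k_d)/(k_d L₀))]
= [1/(2.04−0.143)] ln[(2.04/0.143)(1 − 1.40×1.897/(0.143×31.8))]
= (1/1.897) ln[14.27 × 0.4160] = 0.5271 × ln(5.934) = 0.5271 × 1.781 = 0.9387 d.
D_c = (k_d/k_a) L₀ e^(−k_d t_c) = (0.143/2.04) × 31.8 × e^(−0.143×0.9387) = 0.07010 × 31.8 × 0.8744 = 1.949 mg/L.
x_c = v t_c = 1.20 m/s × 0.9387 d × 86400 s/d = 97330 m ≈ 97.3 km.

t_c ≈ 0.939 d; D_c ≈ 1.95 mg/L; x_c ≈ 97.3 km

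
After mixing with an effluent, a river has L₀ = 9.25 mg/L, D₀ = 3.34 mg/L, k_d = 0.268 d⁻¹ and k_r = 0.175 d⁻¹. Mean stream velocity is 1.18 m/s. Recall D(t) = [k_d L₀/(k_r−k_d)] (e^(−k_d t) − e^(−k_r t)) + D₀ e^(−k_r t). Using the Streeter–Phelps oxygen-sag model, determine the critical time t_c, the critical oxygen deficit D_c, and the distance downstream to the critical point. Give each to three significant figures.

At the critical point dD/dt = 0, so k_d L₀ e^(−k_d t) = k_r D. Substituting D(t) from the Streeter–Phelps equation and solving for t gives
t_c = ln[(k_r/k_d)(1 − D₀(k_r−k_d)/(k_d L₀))] / (k_r−k_d).
Here k_r−k_d = -0.09300 d⁻¹ and 1 − D₀(k_r−k_d)/(k_d L₀) = 1 − 3.34×-0.09300/(0.268×9.25) = 1.125, so
t_c = ln(0.6530 × 1.125) / -0.09300 = -0.3082 / -0.09300 = 3.313 d.
D_c = (k_d/k_r) L₀ e^(−k_d t_c) = (0.268/0.175) × 9.25 × e^(−0.268×3.313) = 1.531 × 9.25 × 0.4115 = 5.829 mg/L.
x_c = v t_c = 1.18 m/s × 3.313 d × 86400 s/d = 337800 m ≈ 338 km.

t_c ≈ 3.31 d; D_c ≈ 5.83 mg/L; x_c ≈ 338 km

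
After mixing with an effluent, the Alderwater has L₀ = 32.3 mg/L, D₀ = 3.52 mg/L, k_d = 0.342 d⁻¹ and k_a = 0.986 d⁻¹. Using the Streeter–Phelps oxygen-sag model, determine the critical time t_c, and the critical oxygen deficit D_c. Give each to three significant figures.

With k_a/k_d = 2.883 and 1 − D₀(k_a−k_d)/(k_d L₀) = 0.7948,
t_c = ln(2.883 × 0.7948) / (0.986 − 0.342) = ln(2.291) / 0.6440 = 0.8292/0.6440 = 1.288 d.
D_c = (k_d/k_a) L₀ e^(−k_d t_c) = (0.342/0.986) × 32.3 × e^(−0.342×1.288) = 0.3469 × 32.3 × 0.6438 = 7.213 mg/L.

t_c ≈ 1.29 d; D_c ≈ 7.21 mg/L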